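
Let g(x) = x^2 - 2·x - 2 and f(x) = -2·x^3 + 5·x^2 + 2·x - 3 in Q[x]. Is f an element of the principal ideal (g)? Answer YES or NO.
In Q[x] the ideal (g) consists of all multiples of g, so f ∈ (g) iff g | f, i.e. iff the remainder of f on division by g is 0. Divide f by g (g is monic, so eliminate the leading term of the running remainder at each step):
  leading term -2·x^3: subtract (-2·x)·g(x) = -2·x^3 + 4·x^2 + 4·x, leaving x^2 - 2·x - 3
  leading term x^2: subtract (1)·g(x) = x^2 - 2·x - 2, leaving -1
The remainder r(x) = -1 ≠ 0 (and deg r < deg g), so g ∤ f, i.e. f ∉ (g).

Final answer: NO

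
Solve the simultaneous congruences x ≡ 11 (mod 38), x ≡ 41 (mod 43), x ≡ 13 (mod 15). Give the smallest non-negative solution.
x ≡ 16123 (mod 24510); the representative in [0, 24510) is 16123

The moduli 38, 43, 15 are pairwise coprime, so by the CRT there is a unique solution mod 38·43·15 = 24510.
Solve by successive substitution. Start with x ≡ 11 (mod 38).
  Combine with x ≡ 41 (mod 43): write x = 11 + 38·t and require 11 + 38·t ≡ 41 (mod 43), i.e. 38·t ≡ 41 − 11 ≡ 30 (mod 43). Since 38^(−1) ≡ 17 (mod 43), t ≡ 17·30 ≡ 37 (mod 43). So x ≡ 11 + 38·37 = 1417 (mod 1634).
  Combine with x ≡ 13 (mod 15): write x = 1417 + 1634·t and require 1417 + 1634·t ≡ 13 (mod 15), i.e. 1634·t ≡ 13 − 1417 ≡ 6 (mod 15). Since 1634^(−1) ≡ 14 (mod 15) (1634 ≡ 14 (mod 15)), t ≡ 14·6 ≡ 9 (mod 15). So x ≡ 1417 + 1634·9 = 16123 (mod 24510).
Unique solution in [0, 24510): x = 16123.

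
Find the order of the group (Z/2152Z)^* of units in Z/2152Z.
(Z/2152Z)^* consists of the classes a with gcd(a, 2152) = 1, so its order is φ(2152). φ is multiplicative, with φ(p^e) = p^e − p^(e−1). Factorise 2152 = 2^3 · 269. Then
  φ(2152) = (2^3 − 2^2) · (269 − 1) = 4 · 268 = 1072.
Thus |(Z/2152Z)^*| = 1072.

Final answer: |(Z/2152Z)^*| = 1072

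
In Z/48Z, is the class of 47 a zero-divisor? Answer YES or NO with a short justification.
gcd(47, 48) = 1, so 47 is a unit in Z/48Z (it has a multiplicative inverse). A unit cannot be a zero-divisor: if 47·b ≡ 0 then multiplying both sides by 47^(−1) gives b ≡ 0. So 47 is not a zero-divisor.

Final answer: NO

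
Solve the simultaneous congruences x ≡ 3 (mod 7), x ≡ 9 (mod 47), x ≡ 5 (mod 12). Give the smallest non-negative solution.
The moduli 7, 47, 12 are pairwise coprime, so by the CRT there is a unique solution mod 7·47·12 = 3948.
Solve by successive substitution. Start with x ≡ 3 (mod 7).
  Combine with x ≡ 9 (mod 47): write x = 3 + 7·t and require 3 + 7·t ≡ 9 (mod 47), i.e. 7·t ≡ 9 − 3 ≡ 6 (mod 47). Since 7^(−1) ≡ 27 (mod 47), t ≡ 27·6 ≡ 21 (mod 47). So x ≡ 3 + 7·21 = 150 (mod 329).
  Combine with x ≡ 5 (mod 12): write x = 150 + 329·t and require 150 + 329·t ≡ 5 (mod 12), i.e. 329·t ≡ 5 − 150 ≡ 11 (mod 12). Since 329^(−1) ≡ 5 (mod 12) (329 ≡ 5 (mod 12)), t ≡ 5·11 ≡ 7 (mod 12). So x ≡ 150 + 329·7 = 2453 (mod 3948).
Unique solution in [0, 3948): x = 2453.

Final answer: x ≡ 2453 (mod 3948); the representative in [0, 3948) is 2453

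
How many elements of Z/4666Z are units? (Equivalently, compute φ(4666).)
Z/4666Z has φ(4666) = 2332 units

An element a ∈ Z/4666Z is a unit iff gcd(a, 4666) = 1, so the number of units is φ(4666). φ is multiplicative, with φ(p^e) = p^e − p^(e−1). Factorise 4666 = 2 · 2333. Then
  φ(4666) = (2 − 1) · (2333 − 1) = 1 · 2332 = 2332.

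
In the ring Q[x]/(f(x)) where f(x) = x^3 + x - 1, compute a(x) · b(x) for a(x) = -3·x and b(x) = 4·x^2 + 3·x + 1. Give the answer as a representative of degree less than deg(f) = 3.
First multiply in Q[x] without reducing: a · b = -12·x^3 - 9·x^2 - 3·x. Now divide by f(x) = x^3 + x - 1, eliminating the leading term at each step:
  leading term -12·x^3: subtract (-12)·f(x) = -12·x^3 - 12·x + 12, leaving -9·x^2 + 9·x - 12
The degree is now < 3, so this is the remainder. Hence a · b ≡ -9·x^2 + 9·x - 12 in Q[x]/(f).

Final answer: a · b ≡ -9·x^2 + 9·x - 12 (mod f(x))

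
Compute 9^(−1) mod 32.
Apply the extended Euclidean algorithm to (32, 9), tracking rows (r, s, t) with s·32 + t·9 = r. Each division r_prev = q·r_cur + r_new produces the new row as (previous row) − q·(current row):
  row A: (32, 1, 0)   [1·32 + 0·9 = 32]
  row B: (9, 0, 1)   [0·32 + 1·9 = 9]
  32 = 3·9 + 5   → row C = row A − 3·row B = (5, 1, −3)   [check: 1·32 − 3·9 = 5]
  9 = 1·5 + 4   → row D = row B − 1·row C = (4, −1, 4)   [check: −1·32 + 4·9 = 4]
  5 = 1·4 + 1   → row E = row C − 1·row D = (1, 2, −7)   [check: 2·32 − 7·9 = 1]
  4 = 4·1 + 0   → remainder 0, stop. gcd = 1 (last nonzero row E).
The gcd is 1, so 9 is invertible mod 32. The last nonzero row gives 2·32 − 7·9 = 1, so t = −7. So 9^(−1) ≡ −7 ≡ 25 (mod 32). Verify: 9 · 25 = 225 ≡ 1 (mod 32). ✓

Final answer: 9^(−1) ≡ 25 (mod 32)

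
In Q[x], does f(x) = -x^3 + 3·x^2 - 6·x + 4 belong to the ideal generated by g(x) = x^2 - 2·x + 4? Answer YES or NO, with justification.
YES

In Q[x] the ideal (g) consists of all multiples of g, so f ∈ (g) iff g | f, i.e. iff the remainder of f on division by g is 0. Divide f by g (g is monic, so eliminate the leading term of the running remainder at each step):
  leading term -x^3: subtract (-x)·g(x) = -x^3 + 2·x^2 - 4·x, leaving x^2 - 2·x + 4
  leading term x^2: subtract (1)·g(x) = x^2 - 2·x + 4, leaving 0
The remainder is 0, so f(x) = g(x) · h(x) with h(x) = 1 - x. Hence g | f, i.e. f ∈ (g).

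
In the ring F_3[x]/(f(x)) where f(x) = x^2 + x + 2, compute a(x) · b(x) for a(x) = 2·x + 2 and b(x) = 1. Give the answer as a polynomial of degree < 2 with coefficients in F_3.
Multiply as integer polynomials: a · b = 2·x + 2. Reducing coefficients mod 3: a · b ≡ 2·x + 2. This already has degree < 2, so no reduction by f is needed. Hence a · b ≡ 2·x + 2 in F_3[x]/(f).

Final answer: a · b ≡ 2·x + 2 (mod f(x))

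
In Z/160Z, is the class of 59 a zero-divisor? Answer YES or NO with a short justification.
NO

gcd(59, 160) = 1, so 59 is a unit in Z/160Z (it has a multiplicative inverse). A unit cannot be a zero-divisor: if 59·b ≡ 0 then multiplying both sides by 59^(−1) gives b ≡ 0. So 59 is not a zero-divisor.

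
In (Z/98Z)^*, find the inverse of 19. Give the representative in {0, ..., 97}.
19^(−1) ≡ 31 (mod 98)

Apply the extended Euclidean algorithm to (98, 19), tracking rows (r, s, t) with s·98 + t·19 = r. Each division r_prev = q·r_cur + r_new produces the new row as (previous row) − q·(current row):
  row A: (98, 1, 0)   [1·98 + 0·19 = 98]
  row B: (19, 0, 1)   [0·98 + 1·19 = 19]
  98 = 5·19 + 3   → row C = row A − 5·row B = (3, 1, −5)   [check: 1·98 − 5·19 = 3]
  19 = 6·3 + 1   → row D = row B − 6·row C = (1, −6, 31)   [check: −6·98 + 31·19 = 1]
  3 = 3·1 + 0   → remainder 0, stop. gcd = 1 (last nonzero row D).
The gcd is 1, so 19 is invertible mod 98. The last nonzero row gives −6·98 + 31·19 = 1, so t = 31. So 19^(−1) ≡ 31 (mod 98). Verify: 19 · 31 = 589 ≡ 1 (mod 98). ✓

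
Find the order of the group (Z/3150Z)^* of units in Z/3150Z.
(Z/3150Z)^* consists of the classes a with gcd(a, 3150) = 1, so its order is φ(3150). φ is multiplicative, with φ(p^e) = p^e − p^(e−1). Factorise 3150 = 2 · 3^2 · 5^2 · 7. Then
  φ(3150) = (2 − 1) · (3^2 − 3^1) · (5^2 − 5^1) · (7 − 1) = 1 · 6 · 20 · 6 = 720.
Thus |(Z/3150Z)^*| = 720.

Final answer: |(Z/3150Z)^*| = 720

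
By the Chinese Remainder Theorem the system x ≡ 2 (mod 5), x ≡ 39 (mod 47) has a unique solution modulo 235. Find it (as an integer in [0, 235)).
The moduli 5, 47 are pairwise coprime, so by the CRT there is a unique solution mod 5·47 = 235.
Solve by successive substitution. Start with x ≡ 2 (mod 5).
  Combine with x ≡ 39 (mod 47): write x = 2 + 5·t and require 2 + 5·t ≡ 39 (mod 47), i.e. 5·t ≡ 39 − 2 ≡ 37 (mod 47). Since 5^(−1) ≡ 19 (mod 47), t ≡ 19·37 ≡ 45 (mod 47). So x ≡ 2 + 5·45 = 227 (mod 235).
Unique solution in [0, 235): x = 227.

Final answer: x ≡ 227 (mod 235); the representative in [0, 235) is 227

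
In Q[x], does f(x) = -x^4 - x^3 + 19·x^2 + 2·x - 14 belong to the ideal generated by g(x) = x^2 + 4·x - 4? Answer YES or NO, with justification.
In Q[x] the ideal (g) consists of all multiples of g, so f ∈ (g) iff g | f, i.e. iff the remainder of f on division by g is 0. Divide f by g (g is monic, so eliminate the leading term of the running remainder at each step):
  leading term -x^4: subtract (-x^2)·g(x) = -x^4 - 4·x^3 + 4·x^2, leaving 3·x^3 + 15·x^2 + 2·x - 14
  leading term 3·x^3: subtract (3·x)·g(x) = 3·x^3 + 12·x^2 - 12·x, leaving 3·x^2 + 14·x - 14
  leading term 3·x^2: subtract (3)·g(x) = 3·x^2 + 12·x - 12, leaving 2·x - 2
The remainder r(x) = 2·x - 2 ≠ 0 (and deg r < deg g), so g ∤ f, i.e. f ∉ (g).

Final answer: NO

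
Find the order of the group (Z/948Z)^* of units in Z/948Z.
(Z/948Z)^* consists of the classes a with gcd(a, 948) = 1, so its order is φ(948). φ is multiplicative, with φ(p^e) = p^e − p^(e−1). Factorise 948 = 2^2 · 3 · 79. Then
  φ(948) = (2^2 − 2^1) · (3 − 1) · (79 − 1) = 2 · 2 · 78 = 312.
Thus |(Z/948Z)^*| = 312.

Final answer: |(Z/948Z)^*| = 312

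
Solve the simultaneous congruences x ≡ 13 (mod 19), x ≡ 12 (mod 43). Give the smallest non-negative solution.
The moduli 19, 43 are pairwise coprime, so by the CRT there is a unique solution mod 19·43 = 817.
Solve by successive substitution. Start with x ≡ 13 (mod 19).
  Combine with x ≡ 12 (mod 43): write x = 13 + 19·t and require 13 + 19·t ≡ 12 (mod 43), i.e. 19·t ≡ 12 − 13 ≡ 42 (mod 43). Since 19^(−1) ≡ 34 (mod 43), t ≡ 34·42 ≡ 9 (mod 43). So x ≡ 13 + 19·9 = 184 (mod 817).
Unique solution in [0, 817): x = 184.

Final answer: x ≡ 184 (mod 817); the representative in [0, 817) is 184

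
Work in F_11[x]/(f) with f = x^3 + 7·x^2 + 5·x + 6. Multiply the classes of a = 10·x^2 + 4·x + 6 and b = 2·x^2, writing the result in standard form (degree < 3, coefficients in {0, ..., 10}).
Multiply as integer polynomials: a · b = 20·x^4 + 8·x^3 + 12·x^2. Reducing coefficients mod 11: a · b ≡ 9·x^4 + 8·x^3 + x^2. Now divide by f(x) = x^3 + 7·x^2 + 5·x + 6 in F_11[x], eliminating the leading term at each step:
  leading term 9·x^4: subtract (9·x)·f(x) = 9·x^4 + 8·x^3 + x^2 + 10·x, leaving x (coefficients mod 11)
The degree is now < 3, so this is the remainder. Hence a · b ≡ x in F_11[x]/(f).

Final answer: a · b ≡ x (mod f(x))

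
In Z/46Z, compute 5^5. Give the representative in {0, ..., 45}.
43

Use repeated squaring. Binary(5) = 101. Walk through the bits of the exponent 5 left-to-right: at each bit after the leading one, square the running value, then multiply by 5 if the bit is 1 (always reducing mod 46):
  bit 1 = 1 (leading): start with 5.
  bit 2 = 0: square 5^2 = 25 (mod 46).
  bit 3 = 1: square 25^2 = 625 ≡ 27; bit is 1, so multiply 27·5 = 135 ≡ 43 (mod 46).
Final value: 5^5 ≡ 43 (mod 46).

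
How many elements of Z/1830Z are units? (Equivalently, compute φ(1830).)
An element a ∈ Z/1830Z is a unit iff gcd(a, 1830) = 1, so the number of units is φ(1830). φ is multiplicative, with φ(p^e) = p^e − p^(e−1). Factorise 1830 = 2 · 3 · 5 · 61. Then
  φ(1830) = (2 − 1) · (3 − 1) · (5 − 1) · (61 − 1) = 1 · 2 · 4 · 60 = 480.

Final answer: Z/1830Z has φ(1830) = 480 units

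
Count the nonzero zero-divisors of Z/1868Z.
In Z/1868Z each nonzero element is either a unit (gcd with 1868 is 1) or a zero-divisor (gcd > 1). The number of units is φ(1868): factorise 1868 = 2^2 · 467, so φ(1868) = (2^2 − 2^1) · (467 − 1) = 2 · 466 = 932. The nonzero elements number 1868 − 1 = 1867. Hence the nonzero zero-divisors number 1867 − 932 = 935.

Final answer: Z/1868Z has 935 nonzero zero-divisors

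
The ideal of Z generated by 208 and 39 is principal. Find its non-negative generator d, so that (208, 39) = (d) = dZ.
(208, 39) = (13); d = 13

In the PID Z, (a, b) is generated by gcd(a, b). Compute gcd(208, 39) with the extended Euclidean algorithm, tracking rows (r, s, t) with s·208 + t·39 = r:
  row A: (208, 1, 0)   [1·208 + 0·39 = 208]
  row B: (39, 0, 1)   [0·208 + 1·39 = 39]
  208 = 5·39 + 13   → row C = row A − 5·row B = (13, 1, −5)   [check: 1·208 − 5·39 = 13]
  39 = 3·13 + 0   → remainder 0, stop. gcd = 13 (last nonzero row C).
So gcd(208, 39) = 13, with Bézout identity 1·208 − 5·39 = 13. Containment (⊇): the Bézout identity exhibits 13 as an element of (208, 39), giving (13) ⊆ (208, 39). Containment (⊆): since 13 | 208 and 13 | 39 (208 = 13·16, 39 = 13·3), every Z-linear combination of 208 and 39 is divisible by 13, so (208, 39) ⊆ (13). Therefore (208, 39) = (13), d = 13.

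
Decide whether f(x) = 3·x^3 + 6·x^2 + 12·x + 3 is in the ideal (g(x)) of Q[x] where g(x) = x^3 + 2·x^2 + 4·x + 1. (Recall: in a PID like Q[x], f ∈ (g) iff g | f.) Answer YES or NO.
YES

In Q[x] the ideal (g) consists of all multiples of g, so f ∈ (g) iff g | f, i.e. iff the remainder of f on division by g is 0. Divide f by g (g is monic, so eliminate the leading term of the running remainder at each step):
  leading term 3·x^3: subtract (3)·g(x) = 3·x^3 + 6·x^2 + 12·x + 3, leaving 0
The remainder is 0, so f(x) = g(x) · h(x) with h(x) = 3. Hence g | f, i.e. f ∈ (g).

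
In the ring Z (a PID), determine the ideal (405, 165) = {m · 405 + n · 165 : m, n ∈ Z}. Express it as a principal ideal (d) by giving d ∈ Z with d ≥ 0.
In the PID Z, (a, b) is generated by gcd(a, b). Compute gcd(405, 165) with the extended Euclidean algorithm, tracking rows (r, s, t) with s·405 + t·165 = r:
  row A: (405, 1, 0)   [1·405 + 0·165 = 405]
  row B: (165, 0, 1)   [0·405 + 1·165 = 165]
  405 = 2·165 + 75   → row C = row A − 2·row B = (75, 1, −2)   [check: 1·405 − 2·165 = 75]
  165 = 2·75 + 15   → row D = row B − 2·row C = (15, −2, 5)   [check: −2·405 + 5·165 = 15]
  75 = 5·15 + 0   → remainder 0, stop. gcd = 15 (last nonzero row D).
So gcd(405, 165) = 15, with Bézout identity −2·405 + 5·165 = 15. Containment (⊇): the Bézout identity exhibits 15 as an element of (405, 165), giving (15) ⊆ (405, 165). Containment (⊆): since 15 | 405 and 15 | 165 (405 = 15·27, 165 = 15·11), every Z-linear combination of 405 and 165 is divisible by 15, so (405, 165) ⊆ (15). Therefore (405, 165) = (15), d = 15.

Final answer: (405, 165) = (15); d = 15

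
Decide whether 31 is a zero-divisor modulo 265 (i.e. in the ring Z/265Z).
NO

gcd(31, 265) = 1, so 31 is a unit in Z/265Z (it has a multiplicative inverse). A unit cannot be a zero-divisor: if 31·b ≡ 0 then multiplying both sides by 31^(−1) gives b ≡ 0. So 31 is not a zero-divisor.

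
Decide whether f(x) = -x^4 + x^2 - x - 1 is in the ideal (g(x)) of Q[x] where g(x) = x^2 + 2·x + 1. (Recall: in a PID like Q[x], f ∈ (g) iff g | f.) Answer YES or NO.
In Q[x] the ideal (g) consists of all multiples of g, so f ∈ (g) iff g | f, i.e. iff the remainder of f on division by g is 0. Divide f by g (g is monic, so eliminate the leading term of the running remainder at each step):
  leading term -x^4: subtract (-x^2)·g(x) = -x^4 - 2·x^3 - x^2, leaving 2·x^3 + 2·x^2 - x - 1
  leading term 2·x^3: subtract (2·x)·g(x) = 2·x^3 + 4·x^2 + 2·x, leaving -2·x^2 - 3·x - 1
  leading term -2·x^2: subtract (-2)·g(x) = -2·x^2 - 4·x - 2, leaving x + 1
The remainder r(x) = x + 1 ≠ 0 (and deg r < deg g), so g ∤ f, i.e. f ∉ (g).

Final answer: NO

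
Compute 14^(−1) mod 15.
14^(−1) ≡ 14 (mod 15)

Apply the extended Euclidean algorithm to (15, 14), tracking rows (r, s, t) with s·15 + t·14 = r. Each division r_prev = q·r_cur + r_new produces the new row as (previous row) − q·(current row):
  row A: (15, 1, 0)   [1·15 + 0·14 = 15]
  row B: (14, 0, 1)   [0·15 + 1·14 = 14]
  15 = 1·14 + 1   → row C = row A − 1·row B = (1, 1, −1)   [check: 1·15 − 1·14 = 1]
  14 = 14·1 + 0   → remainder 0, stop. gcd = 1 (last nonzero row C).
The gcd is 1, so 14 is invertible mod 15. The last nonzero row gives 1·15 − 1·14 = 1, so t = −1. So 14^(−1) ≡ −1 ≡ 14 (mod 15). Verify: 14 · 14 = 196 ≡ 1 (mod 15). ✓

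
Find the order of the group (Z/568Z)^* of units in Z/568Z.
|(Z/568Z)^*| = 280

(Z/568Z)^* consists of the classes a with gcd(a, 568) = 1, so its order is φ(568). φ is multiplicative, with φ(p^e) = p^e − p^(e−1). Factorise 568 = 2^3 · 71. Then
  φ(568) = (2^3 − 2^2) · (71 − 1) = 4 · 70 = 280.
Thus |(Z/568Z)^*| = 280.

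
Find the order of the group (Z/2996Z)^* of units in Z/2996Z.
(Z/2996Z)^* consists of the classes a with gcd(a, 2996) = 1, so its order is φ(2996). φ is multiplicative, with φ(p^e) = p^e − p^(e−1). Factorise 2996 = 2^2 · 7 · 107. Then
  φ(2996) = (2^2 − 2^1) · (7 − 1) · (107 − 1) = 2 · 6 · 106 = 1272.
Thus |(Z/2996Z)^*| = 1272.

Final answer: |(Z/2996Z)^*| = 1272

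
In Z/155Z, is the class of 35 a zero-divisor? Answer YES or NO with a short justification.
YES

gcd(35, 155) = 5 > 1, so 35 is not a unit in Z/155Z. In Z/nZ every nonzero non-unit is a zero-divisor: explicitly, take b = 155/gcd = 31 ≠ 0 (mod 155); then 35·31 = 1085 = 7·155, i.e. 35·31 ≡ 0 (mod 155). So 35 is a zero-divisor.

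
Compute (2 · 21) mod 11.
Reduce the factors first: 21 ≡ 10 (mod 11), so 2 · 21 ≡ 2 · 10 (mod 11). 2 · 10 = 20. Dividing by 11: 20 = 1·11 + 9. So (2 · 21) mod 11 = 9.

Final answer: 9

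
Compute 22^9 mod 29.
9

Use repeated squaring. Binary(9) = 1001. Walk through the bits of the exponent 9 left-to-right: at each bit after the leading one, square the running value, then multiply by 22 if the bit is 1 (always reducing mod 29):
  bit 1 = 1 (leading): start with 22.
  bit 2 = 0: square 22^2 = 484 ≡ 20 (mod 29).
  bit 3 = 0: square 20^2 = 400 ≡ 23 (mod 29).
  bit 4 = 1: square 23^2 = 529 ≡ 7; bit is 1, so multiply 7·22 = 154 ≡ 9 (mod 29).
Final value: 22^9 ≡ 9 (mod 29).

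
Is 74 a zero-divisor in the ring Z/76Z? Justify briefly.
YES

gcd(74, 76) = 2 > 1, so 74 is not a unit in Z/76Z. In Z/nZ every nonzero non-unit is a zero-divisor: explicitly, take b = 76/gcd = 38 ≠ 0 (mod 76); then 74·38 = 2812 = 37·76, i.e. 74·38 ≡ 0 (mod 76). So 74 is a zero-divisor.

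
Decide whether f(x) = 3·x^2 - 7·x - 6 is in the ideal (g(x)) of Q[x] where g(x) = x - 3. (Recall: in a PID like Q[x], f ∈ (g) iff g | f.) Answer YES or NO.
YES

In Q[x] the ideal (g) consists of all multiples of g, so f ∈ (g) iff g | f, i.e. iff the remainder of f on division by g is 0. Divide f by g (g is monic, so eliminate the leading term of the running remainder at each step):
  leading term 3·x^2: subtract (3·x)·g(x) = 3·x^2 - 9·x, leaving 2·x - 6
  leading term 2·x: subtract (2)·g(x) = 2·x - 6, leaving 0
The remainder is 0, so f(x) = g(x) · h(x) with h(x) = 3·x + 2. Hence g | f, i.e. f ∈ (g).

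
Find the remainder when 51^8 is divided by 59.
Use repeated squaring. Binary(8) = 1000. Walk through the bits of the exponent 8 left-to-right: at each bit after the leading one, square the running value, then multiply by 51 if the bit is 1 (always reducing mod 59):
  bit 1 = 1 (leading): start with 51.
  bit 2 = 0: square 51^2 = 2601 ≡ 5 (mod 59).
  bit 3 = 0: square 5^2 = 25 (mod 59).
  bit 4 = 0: square 25^2 = 625 ≡ 35 (mod 59).
Final value: 51^8 ≡ 35 (mod 59).

Final answer: 35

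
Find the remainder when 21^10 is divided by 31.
5

Use repeated squaring. Binary(10) = 1010. Walk through the bits of the exponent 10 left-to-right: at each bit after the leading one, square the running value, then multiply by 21 if the bit is 1 (always reducing mod 31):
  bit 1 = 1 (leading): start with 21.
  bit 2 = 0: square 21^2 = 441 ≡ 7 (mod 31).
  bit 3 = 1: square 7^2 = 49 ≡ 18; bit is 1, so multiply 18·21 = 378 ≡ 6 (mod 31).
  bit 4 = 0: square 6^2 = 36 ≡ 5 (mod 31).
Final value: 21^10 ≡ 5 (mod 31).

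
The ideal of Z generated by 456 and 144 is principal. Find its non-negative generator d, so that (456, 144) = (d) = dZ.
(456, 144) = (24); d = 24

In the PID Z, (a, b) is generated by gcd(a, b). Compute gcd(456, 144) with the extended Euclidean algorithm, tracking rows (r, s, t) with s·456 + t·144 = r:
  row A: (456, 1, 0)   [1·456 + 0·144 = 456]
  row B: (144, 0, 1)   [0·456 + 1·144 = 144]
  456 = 3·144 + 24   → row C = row A − 3·row B = (24, 1, −3)   [check: 1·456 − 3·144 = 24]
  144 = 6·24 + 0   → remainder 0, stop. gcd = 24 (last nonzero row C).
So gcd(456, 144) = 24, with Bézout identity 1·456 − 3·144 = 24. Containment (⊇): the Bézout identity exhibits 24 as an element of (456, 144), giving (24) ⊆ (456, 144). Containment (⊆): since 24 | 456 and 24 | 144 (456 = 24·19, 144 = 24·6), every Z-linear combination of 456 and 144 is divisible by 24, so (456, 144) ⊆ (24). Therefore (456, 144) = (24), d = 24.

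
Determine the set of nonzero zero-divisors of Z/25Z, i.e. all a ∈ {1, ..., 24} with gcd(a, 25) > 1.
An element a ∈ Z/25Z (with a ≠ 0) is a zero-divisor iff gcd(a, 25) > 1 (because a is a unit precisely when gcd(a, n) = 1, and in Z/nZ every nonzero, non-unit element is a zero-divisor). Scan a = 1, ..., 24 and keep those with gcd(a, 25) > 1:
  gcd(5, 25) = 5, gcd(10, 25) = 5, gcd(15, 25) = 5, gcd(20, 25) = 5.
All other a ∈ {1, ..., 24} have gcd(a, 25) = 1 and are units. So the nonzero zero-divisors are exactly the 4 values of a appearing in this scan.

Final answer: nonzero zero-divisors of Z/25Z = {5, 10, 15, 20}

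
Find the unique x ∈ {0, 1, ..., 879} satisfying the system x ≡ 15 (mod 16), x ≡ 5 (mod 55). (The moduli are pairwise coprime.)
x ≡ 335 (mod 880); the representative in [0, 880) is 335

The moduli 16, 55 are pairwise coprime, so by the CRT there is a unique solution mod 16·55 = 880.
Solve by successive substitution. Start with x ≡ 15 (mod 16).
  Combine with x ≡ 5 (mod 55): write x = 15 + 16·t and require 15 + 16·t ≡ 5 (mod 55), i.e. 16·t ≡ 5 − 15 ≡ 45 (mod 55). Since 16^(−1) ≡ 31 (mod 55), t ≡ 31·45 ≡ 20 (mod 55). So x ≡ 15 + 16·20 = 335 (mod 880).
Unique solution in [0, 880): x = 335.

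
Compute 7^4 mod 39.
22

Use repeated squaring. Binary(4) = 100. Walk through the bits of the exponent 4 left-to-right: at each bit after the leading one, square the running value, then multiply by 7 if the bit is 1 (always reducing mod 39):
  bit 1 = 1 (leading): start with 7.
  bit 2 = 0: square 7^2 = 49 ≡ 10 (mod 39).
  bit 3 = 0: square 10^2 = 100 ≡ 22 (mod 39).
Final value: 7^4 ≡ 22 (mod 39).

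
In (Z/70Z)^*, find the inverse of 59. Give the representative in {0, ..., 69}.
59^(−1) ≡ 19 (mod 70)

Apply the extended Euclidean algorithm to (70, 59), tracking rows (r, s, t) with s·70 + t·59 = r. Each division r_prev = q·r_cur + r_new produces the new row as (previous row) − q·(current row):
  row A: (70, 1, 0)   [1·70 + 0·59 = 70]
  row B: (59, 0, 1)   [0·70 + 1·59 = 59]
  70 = 1·59 + 11   → row C = row A − 1·row B = (11, 1, −1)   [check: 1·70 − 1·59 = 11]
  59 = 5·11 + 4   → row D = row B − 5·row C = (4, −5, 6)   [check: −5·70 + 6·59 = 4]
  11 = 2·4 + 3   → row E = row C − 2·row D = (3, 11, −13)   [check: 11·70 − 13·59 = 3]
  4 = 1·3 + 1   → row F = row D − 1·row E = (1, −16, 19)   [check: −16·70 + 19·59 = 1]
  3 = 3·1 + 0   → remainder 0, stop. gcd = 1 (last nonzero row F).
The gcd is 1, so 59 is invertible mod 70. The last nonzero row gives −16·70 + 19·59 = 1, so t = 19. So 59^(−1) ≡ 19 (mod 70). Verify: 59 · 19 = 1121 ≡ 1 (mod 70). ✓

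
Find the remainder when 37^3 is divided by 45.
Use repeated squaring. Binary(3) = 11. Walk through the bits of the exponent 3 left-to-right: at each bit after the leading one, square the running value, then multiply by 37 if the bit is 1 (always reducing mod 45):
  bit 1 = 1 (leading): start with 37.
  bit 2 = 1: square 37^2 = 1369 ≡ 19; bit is 1, so multiply 19·37 = 703 ≡ 28 (mod 45).
Final value: 37^3 ≡ 28 (mod 45).

Final answer: 28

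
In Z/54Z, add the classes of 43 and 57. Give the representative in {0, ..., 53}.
Reduce the summands first: 57 ≡ 3 (mod 54), so 43 + 57 ≡ 43 + 3 (mod 54). 43 + 3 = 46; 46 = 0·54 + 46, so (43 + 57) mod 54 = 46.

Final answer: 46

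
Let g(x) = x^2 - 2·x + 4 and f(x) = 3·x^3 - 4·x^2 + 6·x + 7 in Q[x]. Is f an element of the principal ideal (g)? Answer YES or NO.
NO

In Q[x] the ideal (g) consists of all multiples of g, so f ∈ (g) iff g | f, i.e. iff the remainder of f on division by g is 0. Divide f by g (g is monic, so eliminate the leading term of the running remainder at each step):
  leading term 3·x^3: subtract (3·x)·g(x) = 3·x^3 - 6·x^2 + 12·x, leaving 2·x^2 - 6·x + 7
  leading term 2·x^2: subtract (2)·g(x) = 2·x^2 - 4·x + 8, leaving -2·x - 1
The remainder r(x) = -2·x - 1 ≠ 0 (and deg r < deg g), so g ∤ f, i.e. f ∉ (g).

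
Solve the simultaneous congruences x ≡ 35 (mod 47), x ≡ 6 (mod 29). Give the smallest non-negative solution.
x ≡ 35 (mod 1363); the representative in [0, 1363) is 35

The moduli 47, 29 are pairwise coprime, so by the CRT there is a unique solution mod 47·29 = 1363.
Solve by successive substitution. Start with x ≡ 35 (mod 47).
  Combine with x ≡ 6 (mod 29): write x = 35 + 47·t and require 35 + 47·t ≡ 6 (mod 29), i.e. 47·t ≡ 6 − 35 ≡ 0 (mod 29). Since 47^(−1) ≡ 21 (mod 29) (47 ≡ 18 (mod 29)), t ≡ 21·0 ≡ 0 (mod 29). So x ≡ 35 + 47·0 = 35 (mod 1363).
Unique solution in [0, 1363): x = 35.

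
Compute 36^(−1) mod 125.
Apply the extended Euclidean algorithm to (125, 36), tracking rows (r, s, t) with s·125 + t·36 = r. Each division r_prev = q·r_cur + r_new produces the new row as (previous row) − q·(current row):
  row A: (125, 1, 0)   [1·125 + 0·36 = 125]
  row B: (36, 0, 1)   [0·125 + 1·36 = 36]
  125 = 3·36 + 17   → row C = row A − 3·row B = (17, 1, −3)   [check: 1·125 − 3·36 = 17]
  36 = 2·17 + 2   → row D = row B − 2·row C = (2, −2, 7)   [check: −2·125 + 7·36 = 2]
  17 = 8·2 + 1   → row E = row C − 8·row D = (1, 17, −59)   [check: 17·125 − 59·36 = 1]
  2 = 2·1 + 0   → remainder 0, stop. gcd = 1 (last nonzero row E).
The gcd is 1, so 36 is invertible mod 125. The last nonzero row gives 17·125 − 59·36 = 1, so t = −59. So 36^(−1) ≡ −59 ≡ 66 (mod 125). Verify: 36 · 66 = 2376 ≡ 1 (mod 125). ✓

Final answer: 36^(−1) ≡ 66 (mod 125)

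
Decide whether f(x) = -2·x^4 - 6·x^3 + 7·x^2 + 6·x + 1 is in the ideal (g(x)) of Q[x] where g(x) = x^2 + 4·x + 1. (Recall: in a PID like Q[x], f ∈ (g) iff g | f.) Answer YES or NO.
In Q[x] the ideal (g) consists of all multiples of g, so f ∈ (g) iff g | f, i.e. iff the remainder of f on division by g is 0. Divide f by g (g is monic, so eliminate the leading term of the running remainder at each step):
  leading term -2·x^4: subtract (-2·x^2)·g(x) = -2·x^4 - 8·x^3 - 2·x^2, leaving 2·x^3 + 9·x^2 + 6·x + 1
  leading term 2·x^3: subtract (2·x)·g(x) = 2·x^3 + 8·x^2 + 2·x, leaving x^2 + 4·x + 1
  leading term x^2: subtract (1)·g(x) = x^2 + 4·x + 1, leaving 0
The remainder is 0, so f(x) = g(x) · h(x) with h(x) = -2·x^2 + 2·x + 1. Hence g | f, i.e. f ∈ (g).

Final answer: YES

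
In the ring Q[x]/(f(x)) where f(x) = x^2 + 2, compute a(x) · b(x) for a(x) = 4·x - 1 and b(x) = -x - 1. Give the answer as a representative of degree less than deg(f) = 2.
a · b ≡ 9 - 3·x (mod f(x))

First multiply in Q[x] without reducing: a · b = -4·x^2 - 3·x + 1. Now divide by f(x) = x^2 + 2, eliminating the leading term at each step:
  leading term -4·x^2: subtract (-4)·f(x) = -4·x^2 - 8, leaving 9 - 3·x
The degree is now < 2, so this is the remainder. Hence a · b ≡ 9 - 3·x in Q[x]/(f).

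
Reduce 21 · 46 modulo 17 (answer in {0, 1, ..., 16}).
14

Reduce the factors first: 21 ≡ 4, 46 ≡ 12 (mod 17), so 21 · 46 ≡ 4 · 12 (mod 17). 4 · 12 = 48. Dividing by 17: 48 = 2·17 + 14. So (21 · 46) mod 17 = 14.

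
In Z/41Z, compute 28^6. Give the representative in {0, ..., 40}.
Use repeated squaring. Binary(6) = 110. Walk through the bits of the exponent 6 left-to-right: at each bit after the leading one, square the running value, then multiply by 28 if the bit is 1 (always reducing mod 41):
  bit 1 = 1 (leading): start with 28.
  bit 2 = 1: square 28^2 = 784 ≡ 5; bit is 1, so multiply 5·28 = 140 ≡ 17 (mod 41).
  bit 3 = 0: square 17^2 = 289 ≡ 2 (mod 41).
Final value: 28^6 ≡ 2 (mod 41).

Final answer: 2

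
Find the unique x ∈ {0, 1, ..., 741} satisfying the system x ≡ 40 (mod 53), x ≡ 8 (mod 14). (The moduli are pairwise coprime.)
x ≡ 358 (mod 742); the representative in [0, 742) is 358

The moduli 53, 14 are pairwise coprime, so by the CRT there is a unique solution mod 53·14 = 742.
Solve by successive substitution. Start with x ≡ 40 (mod 53).
  Combine with x ≡ 8 (mod 14): write x = 40 + 53·t and require 40 + 53·t ≡ 8 (mod 14), i.e. 53·t ≡ 8 − 40 ≡ 10 (mod 14). Since 53^(−1) ≡ 9 (mod 14) (53 ≡ 11 (mod 14)), t ≡ 9·10 ≡ 6 (mod 14). So x ≡ 40 + 53·6 = 358 (mod 742).
Unique solution in [0, 742): x = 358.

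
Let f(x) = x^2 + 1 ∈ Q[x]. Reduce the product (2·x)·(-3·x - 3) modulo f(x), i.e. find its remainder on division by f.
First multiply in Q[x] without reducing: a · b = -6·x^2 - 6·x. Now divide by f(x) = x^2 + 1, eliminating the leading term at each step:
  leading term -6·x^2: subtract (-6)·f(x) = -6·x^2 - 6, leaving 6 - 6·x
The degree is now < 2, so this is the remainder. Hence a · b ≡ 6 - 6·x in Q[x]/(f).

Final answer: a · b ≡ 6 - 6·x (mod f(x))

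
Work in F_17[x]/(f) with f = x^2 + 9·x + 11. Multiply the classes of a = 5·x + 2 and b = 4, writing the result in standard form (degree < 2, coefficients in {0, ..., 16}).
Multiply as integer polynomials: a · b = 20·x + 8. Reducing coefficients mod 17: a · b ≡ 3·x + 8. This already has degree < 2, so no reduction by f is needed. Hence a · b ≡ 3·x + 8 in F_17[x]/(f).

Final answer: a · b ≡ 3·x + 8 (mod f(x))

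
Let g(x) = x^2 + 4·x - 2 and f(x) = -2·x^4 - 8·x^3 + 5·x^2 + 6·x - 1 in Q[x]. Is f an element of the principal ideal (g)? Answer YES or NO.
In Q[x] the ideal (g) consists of all multiples of g, so f ∈ (g) iff g | f, i.e. iff the remainder of f on division by g is 0. Divide f by g (g is monic, so eliminate the leading term of the running remainder at each step):
  leading term -2·x^4: subtract (-2·x^2)·g(x) = -2·x^4 - 8·x^3 + 4·x^2, leaving x^2 + 6·x - 1
  leading term x^2: subtract (1)·g(x) = x^2 + 4·x - 2, leaving 2·x + 1
The remainder r(x) = 2·x + 1 ≠ 0 (and deg r < deg g), so g ∤ f, i.e. f ∉ (g).

Final answer: NO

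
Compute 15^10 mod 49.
43

Use repeated squaring. Binary(10) = 1010. Walk through the bits of the exponent 10 left-to-right: at each bit after the leading one, square the running value, then multiply by 15 if the bit is 1 (always reducing mod 49):
  bit 1 = 1 (leading): start with 15.
  bit 2 = 0: square 15^2 = 225 ≡ 29 (mod 49).
  bit 3 = 1: square 29^2 = 841 ≡ 8; bit is 1, so multiply 8·15 = 120 ≡ 22 (mod 49).
  bit 4 = 0: square 22^2 = 484 ≡ 43 (mod 49).
Final value: 15^10 ≡ 43 (mod 49).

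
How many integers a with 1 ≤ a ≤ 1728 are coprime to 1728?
576

The number of a ∈ {1, ..., 1728} with gcd(a, 1728) = 1 is by definition Euler's totient φ(1728). φ is multiplicative, with φ(p^e) = p^e − p^(e−1). Factorise 1728 = 2^6 · 3^3. Then
  φ(1728) = (2^6 − 2^5) · (3^3 − 3^2) = 32 · 18 = 576.
So there are 576 such integers.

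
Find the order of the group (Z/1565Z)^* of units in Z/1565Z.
|(Z/1565Z)^*| = 1248

(Z/1565Z)^* consists of the classes a with gcd(a, 1565) = 1, so its order is φ(1565). φ is multiplicative, with φ(p^e) = p^e − p^(e−1). Factorise 1565 = 5 · 313. Then
  φ(1565) = (5 − 1) · (313 − 1) = 4 · 312 = 1248.
Thus |(Z/1565Z)^*| = 1248.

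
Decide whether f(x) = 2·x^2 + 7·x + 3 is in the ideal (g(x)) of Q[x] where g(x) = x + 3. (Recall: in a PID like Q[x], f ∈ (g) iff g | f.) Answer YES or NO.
In Q[x] the ideal (g) consists of all multiples of g, so f ∈ (g) iff g | f, i.e. iff the remainder of f on division by g is 0. Divide f by g (g is monic, so eliminate the leading term of the running remainder at each step):
  leading term 2·x^2: subtract (2·x)·g(x) = 2·x^2 + 6·x, leaving x + 3
  leading term x: subtract (1)·g(x) = x + 3, leaving 0
The remainder is 0, so f(x) = g(x) · h(x) with h(x) = 2·x + 1. Hence g | f, i.e. f ∈ (g).

Final answer: YES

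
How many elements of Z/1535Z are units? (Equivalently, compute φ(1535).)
An element a ∈ Z/1535Z is a unit iff gcd(a, 1535) = 1, so the number of units is φ(1535). φ is multiplicative, with φ(p^e) = p^e − p^(e−1). Factorise 1535 = 5 · 307. Then
  φ(1535) = (5 − 1) · (307 − 1) = 4 · 306 = 1224.

Final answer: Z/1535Z has φ(1535) = 1224 units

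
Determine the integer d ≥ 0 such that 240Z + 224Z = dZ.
In the PID Z, (a, b) is generated by gcd(a, b). Compute gcd(240, 224) with the extended Euclidean algorithm, tracking rows (r, s, t) with s·240 + t·224 = r:
  row A: (240, 1, 0)   [1·240 + 0·224 = 240]
  row B: (224, 0, 1)   [0·240 + 1·224 = 224]
  240 = 1·224 + 16   → row C = row A − 1·row B = (16, 1, −1)   [check: 1·240 − 1·224 = 16]
  224 = 14·16 + 0   → remainder 0, stop. gcd = 16 (last nonzero row C).
So gcd(240, 224) = 16, with Bézout identity 1·240 − 1·224 = 16. Containment (⊇): the Bézout identity exhibits 16 as an element of (240, 224), giving (16) ⊆ (240, 224). Containment (⊆): since 16 | 240 and 16 | 224 (240 = 16·15, 224 = 16·14), every Z-linear combination of 240 and 224 is divisible by 16, so (240, 224) ⊆ (16). Therefore (240, 224) = (16), d = 16.

Final answer: (240, 224) = (16); d = 16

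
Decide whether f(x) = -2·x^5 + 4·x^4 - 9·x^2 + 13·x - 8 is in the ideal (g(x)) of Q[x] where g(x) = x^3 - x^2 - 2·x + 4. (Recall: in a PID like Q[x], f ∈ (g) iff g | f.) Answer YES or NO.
NO

In Q[x] the ideal (g) consists of all multiples of g, so f ∈ (g) iff g | f, i.e. iff the remainder of f on division by g is 0. Divide f by g (g is monic, so eliminate the leading term of the running remainder at each step):
  leading term -2·x^5: subtract (-2·x^2)·g(x) = -2·x^5 + 2·x^4 + 4·x^3 - 8·x^2, leaving 2·x^4 - 4·x^3 - x^2 + 13·x - 8
  leading term 2·x^4: subtract (2·x)·g(x) = 2·x^4 - 2·x^3 - 4·x^2 + 8·x, leaving -2·x^3 + 3·x^2 + 5·x - 8
  leading term -2·x^3: subtract (-2)·g(x) = -2·x^3 + 2·x^2 + 4·x - 8, leaving x^2 + x
The remainder r(x) = x^2 + x ≠ 0 (and deg r < deg g), so g ∤ f, i.e. f ∉ (g).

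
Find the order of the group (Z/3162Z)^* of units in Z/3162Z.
|(Z/3162Z)^*| = 960

(Z/3162Z)^* consists of the classes a with gcd(a, 3162) = 1, so its order is φ(3162). φ is multiplicative, with φ(p^e) = p^e − p^(e−1). Factorise 3162 = 2 · 3 · 17 · 31. Then
  φ(3162) = (2 − 1) · (3 − 1) · (17 − 1) · (31 − 1) = 1 · 2 · 16 · 30 = 960.
Thus |(Z/3162Z)^*| = 960.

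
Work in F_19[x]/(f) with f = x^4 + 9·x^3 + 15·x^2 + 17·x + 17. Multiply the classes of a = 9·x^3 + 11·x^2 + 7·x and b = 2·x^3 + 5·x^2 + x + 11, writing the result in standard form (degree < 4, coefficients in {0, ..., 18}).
Multiply as integer polynomials: a · b = 18·x^6 + 67·x^5 + 78·x^4 + 145·x^3 + 128·x^2 + 77·x. Reducing coefficients mod 19: a · b ≡ 18·x^6 + 10·x^5 + 2·x^4 + 12·x^3 + 14·x^2 + x. Now divide by f(x) = x^4 + 9·x^3 + 15·x^2 + 17·x + 17 in F_19[x], eliminating the leading term at each step:
  leading term 18·x^6: subtract (18·x^2)·f(x) = 18·x^6 + 10·x^5 + 4·x^4 + 2·x^3 + 2·x^2, leaving 17·x^4 + 10·x^3 + 12·x^2 + x (coefficients mod 19)
  leading term 17·x^4: subtract (17)·f(x) = 17·x^4 + x^3 + 8·x^2 + 4·x + 4, leaving 9·x^3 + 4·x^2 + 16·x + 15 (coefficients mod 19)
The degree is now < 4, so this is the remainder. Hence a · b ≡ 9·x^3 + 4·x^2 + 16·x + 15 in F_19[x]/(f).

Final answer: a · b ≡ 9·x^3 + 4·x^2 + 16·x + 15 (mod f(x))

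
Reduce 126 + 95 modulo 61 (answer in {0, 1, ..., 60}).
Reduce the summands first: 126 ≡ 4, 95 ≡ 34 (mod 61), so 126 + 95 ≡ 4 + 34 (mod 61). 4 + 34 = 38; 38 = 0·61 + 38, so (126 + 95) mod 61 = 38.

Final answer: 38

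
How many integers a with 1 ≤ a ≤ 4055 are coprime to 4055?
The number of a ∈ {1, ..., 4055} with gcd(a, 4055) = 1 is by definition Euler's totient φ(4055). φ is multiplicative, with φ(p^e) = p^e − p^(e−1). Factorise 4055 = 5 · 811. Then
  φ(4055) = (5 − 1) · (811 − 1) = 4 · 810 = 3240.
So there are 3240 such integers.

Final answer: 3240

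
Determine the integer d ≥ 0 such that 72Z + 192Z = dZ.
(72, 192) = (24); d = 24

In the PID Z, (a, b) is generated by gcd(a, b). Compute gcd(192, 72) with the extended Euclidean algorithm, tracking rows (r, s, t) with s·192 + t·72 = r:
  row A: (192, 1, 0)   [1·192 + 0·72 = 192]
  row B: (72, 0, 1)   [0·192 + 1·72 = 72]
  192 = 2·72 + 48   → row C = row A − 2·row B = (48, 1, −2)   [check: 1·192 − 2·72 = 48]
  72 = 1·48 + 24   → row D = row B − 1·row C = (24, −1, 3)   [check: −1·192 + 3·72 = 24]
  48 = 2·24 + 0   → remainder 0, stop. gcd = 24 (last nonzero row D).
So gcd(72, 192) = 24, with Bézout identity −1·192 + 3·72 = 24. Containment (⊇): the Bézout identity exhibits 24 as an element of (72, 192), giving (24) ⊆ (72, 192). Containment (⊆): since 24 | 72 and 24 | 192 (72 = 24·3, 192 = 24·8), every Z-linear combination of 72 and 192 is divisible by 24, so (72, 192) ⊆ (24). Therefore (72, 192) = (24), d = 24.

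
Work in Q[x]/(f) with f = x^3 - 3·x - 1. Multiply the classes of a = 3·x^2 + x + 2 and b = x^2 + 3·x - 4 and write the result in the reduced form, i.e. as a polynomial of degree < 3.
First multiply in Q[x] without reducing: a · b = 3·x^4 + 10·x^3 - 7·x^2 + 2·x - 8. Now divide by f(x) = x^3 - 3·x - 1, eliminating the leading term at each step:
  leading term 3·x^4: subtract (3·x)·f(x) = 3·x^4 - 9·x^2 - 3·x, leaving 10·x^3 + 2·x^2 + 5·x - 8
  leading term 10·x^3: subtract (10)·f(x) = 10·x^3 - 30·x - 10, leaving 2·x^2 + 35·x + 2
The degree is now < 3, so this is the remainder. Hence a · b ≡ 2·x^2 + 35·x + 2 in Q[x]/(f).

Final answer: a · b ≡ 2·x^2 + 35·x + 2 (mod f(x))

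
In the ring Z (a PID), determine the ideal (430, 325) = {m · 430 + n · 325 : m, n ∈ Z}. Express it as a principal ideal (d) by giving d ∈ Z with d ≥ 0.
In the PID Z, (a, b) is generated by gcd(a, b). Compute gcd(430, 325) with the extended Euclidean algorithm, tracking rows (r, s, t) with s·430 + t·325 = r:
  row A: (430, 1, 0)   [1·430 + 0·325 = 430]
  row B: (325, 0, 1)   [0·430 + 1·325 = 325]
  430 = 1·325 + 105   → row C = row A − 1·row B = (105, 1, −1)   [check: 1·430 − 1·325 = 105]
  325 = 3·105 + 10   → row D = row B − 3·row C = (10, −3, 4)   [check: −3·430 + 4·325 = 10]
  105 = 10·10 + 5   → row E = row C − 10·row D = (5, 31, −41)   [check: 31·430 − 41·325 = 5]
  10 = 2·5 + 0   → remainder 0, stop. gcd = 5 (last nonzero row E).
So gcd(430, 325) = 5, with Bézout identity 31·430 − 41·325 = 5. Containment (⊇): the Bézout identity exhibits 5 as an element of (430, 325), giving (5) ⊆ (430, 325). Containment (⊆): since 5 | 430 and 5 | 325 (430 = 5·86, 325 = 5·65), every Z-linear combination of 430 and 325 is divisible by 5, so (430, 325) ⊆ (5). Therefore (430, 325) = (5), d = 5.

Final answer: (430, 325) = (5); d = 5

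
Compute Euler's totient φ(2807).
φ is multiplicative, with φ(p^e) = p^e − p^(e−1). Factorise 2807 = 7 · 401. Then
  φ(2807) = (7 − 1) · (401 − 1) = 6 · 400 = 2400.

Final answer: φ(2807) = 2400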